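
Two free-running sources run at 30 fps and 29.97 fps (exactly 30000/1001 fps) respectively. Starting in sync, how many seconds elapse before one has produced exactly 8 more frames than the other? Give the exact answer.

4004/15 seconds

The gap grows by |30000/1001 − 30| = 30/1001 frames per second.
Time for a 8-frame gap: 8 ÷ (30/1001) = 4004/15 s.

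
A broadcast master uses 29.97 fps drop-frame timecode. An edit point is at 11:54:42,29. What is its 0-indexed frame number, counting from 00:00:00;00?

Complete 10-minute blocks: 71, each 17982 frames → 1276722.
Remaining 4 whole minutes in the current block: 1800 + 3 × 1798 = 7194 frames.
Within the current minute: 42 × 30 + 29 − 2 = 1287 (labels ;00/;01 skipped at this minute). Total = 1276722 + 7194 + 1287 = 1285203.

1285203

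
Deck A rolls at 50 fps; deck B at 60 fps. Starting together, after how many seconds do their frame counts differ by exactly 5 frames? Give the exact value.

The gap grows by |60 − 50| = 10 frames per second.
Time for a 5-frame gap: 5 ÷ (10) = 0.5 s.

0.5 seconds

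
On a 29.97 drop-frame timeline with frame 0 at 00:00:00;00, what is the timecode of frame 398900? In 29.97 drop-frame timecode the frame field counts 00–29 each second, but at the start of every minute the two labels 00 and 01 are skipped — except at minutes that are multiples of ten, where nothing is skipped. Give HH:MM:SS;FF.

03:41:49;28

Each 10-minute DF block holds 10 × 60 × 30 − 9 × 2 = 17982 frames. 398900 ÷ 17982 → 22 full blocks, remainder 3296.
Within the partial block the first minute is 1800 frames and each further minute 1798, so 1 further minute boundary passed. Total skipped labels = 18 × 22 + 2 × 1 = 398.
Non-drop label index = 398900 + 398 = 399298; at 30 labels/s that is 03:41:49:28, i.e. DF 03:41:49;28.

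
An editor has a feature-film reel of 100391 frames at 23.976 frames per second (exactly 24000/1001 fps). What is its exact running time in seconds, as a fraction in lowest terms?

Running time = 100391 ÷ (24000/1001) = 100391 × 1001/24000 = 100491391/24000 s.

100491391/24000 seconds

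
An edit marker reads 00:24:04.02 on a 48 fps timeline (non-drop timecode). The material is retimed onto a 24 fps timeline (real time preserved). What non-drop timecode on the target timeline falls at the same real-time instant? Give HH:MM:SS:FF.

00:24:04:01

Source frame index: (0×3600 + 24×60 + 4) × 48 + 2 = 69314.
Real time: 69314 / (48) = 34657/24 s.
Target frame: (34657/24) × (24) = 34657.
At 24 labels/s: frame 34657 → 00:24:04:01.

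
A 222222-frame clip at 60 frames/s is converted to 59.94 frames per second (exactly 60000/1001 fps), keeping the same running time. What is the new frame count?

Target frames = source frames × (target rate / source rate) = 222222 × (60000/1001)/(60) = 222222 × 1000/1001 = 222000.

222000 frames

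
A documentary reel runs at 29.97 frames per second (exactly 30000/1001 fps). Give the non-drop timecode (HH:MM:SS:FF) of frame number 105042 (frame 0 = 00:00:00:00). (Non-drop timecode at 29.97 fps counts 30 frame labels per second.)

00:58:21:12

105042 ÷ 30 = 3501 full seconds, remainder 12 frames.
3501 s = 0 h 58 min 21 s.
Timecode: 00:58:21:12.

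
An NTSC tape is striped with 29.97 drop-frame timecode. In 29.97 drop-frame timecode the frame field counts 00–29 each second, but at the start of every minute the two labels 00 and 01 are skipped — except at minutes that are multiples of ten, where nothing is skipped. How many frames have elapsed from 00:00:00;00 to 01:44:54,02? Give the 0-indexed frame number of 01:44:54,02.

188634

Complete 10-minute blocks: 10, each 17982 frames → 179820.
Remaining 4 whole minutes in the current block: 1800 + 3 × 1798 = 7194 frames.
Within the current minute: 54 × 30 + 2 − 2 = 1620 (labels ;00/;01 skipped at this minute). Total = 179820 + 7194 + 1620 = 188634.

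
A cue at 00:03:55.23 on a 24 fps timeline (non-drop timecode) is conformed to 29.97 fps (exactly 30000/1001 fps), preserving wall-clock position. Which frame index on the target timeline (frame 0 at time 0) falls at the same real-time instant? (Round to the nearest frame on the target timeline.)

frame 7072

Source frame index: (0×3600 + 3×60 + 55) × 24 + 23 = 5663.
Real time: 5663 / (24) = 5663/24 s.
Target frame: (5663/24) × (30000/1001) = 1011250/143 ≈ 7071.678 → 7072.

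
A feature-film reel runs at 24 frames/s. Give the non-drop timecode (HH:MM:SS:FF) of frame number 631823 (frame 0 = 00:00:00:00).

07:18:45:23

631823 ÷ 24 = 26325 full seconds, remainder 23 frames.
26325 s = 7 h 18 min 45 s.
Timecode: 07:18:45:23.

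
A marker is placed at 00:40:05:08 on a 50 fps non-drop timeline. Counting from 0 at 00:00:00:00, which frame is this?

Total seconds to the label: (0 × 3600 + 40 × 60 + 5) = 2405.
Frame index = 2405 × 50 + 8 = 120258.

frame 120258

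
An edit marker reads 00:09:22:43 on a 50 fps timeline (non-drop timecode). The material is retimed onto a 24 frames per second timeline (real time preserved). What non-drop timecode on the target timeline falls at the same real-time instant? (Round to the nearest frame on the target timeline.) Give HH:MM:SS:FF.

00:09:22:21

Source frame index: (0×3600 + 9×60 + 22) × 50 + 43 = 28143.
Real time: 28143 / (50) = 28143/50 s.
Target frame: (28143/50) × (24) = 337716/25 ≈ 13508.640 → 13509.
At 24 labels/s: frame 13509 → 00:09:22:21.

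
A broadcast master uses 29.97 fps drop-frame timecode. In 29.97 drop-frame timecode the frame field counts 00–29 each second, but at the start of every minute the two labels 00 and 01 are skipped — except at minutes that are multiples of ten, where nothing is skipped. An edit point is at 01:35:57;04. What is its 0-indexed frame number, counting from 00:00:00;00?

172542

Complete 10-minute blocks: 9, each 17982 frames → 161838.
Remaining 5 whole minutes in the current block: 1800 + 4 × 1798 = 8992 frames.
Within the current minute: 57 × 30 + 4 − 2 = 1712 (labels ;00/;01 skipped at this minute). Total = 161838 + 8992 + 1712 = 172542.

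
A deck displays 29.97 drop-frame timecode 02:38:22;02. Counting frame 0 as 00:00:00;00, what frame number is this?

Complete 10-minute blocks: 15, each 17982 frames → 269730.
Remaining 8 whole minutes in the current block: 1800 + 7 × 1798 = 14386 frames.
Within the current minute: 22 × 30 + 2 − 2 = 660 (labels ;00/;01 skipped at this minute). Total = 269730 + 14386 + 660 = 284776.

284776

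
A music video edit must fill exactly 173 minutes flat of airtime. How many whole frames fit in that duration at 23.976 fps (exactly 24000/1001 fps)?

173 min = 10380 s.
Frames = 10380 × 24000/1001 = 249120000/1001 ≈ 248871.1289.
Complete frames: 248871.

248871 frames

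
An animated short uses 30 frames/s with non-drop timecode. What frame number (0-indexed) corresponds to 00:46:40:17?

Total seconds to the label: (0 × 3600 + 46 × 60 + 40) = 2800.
Frame index = 2800 × 30 + 17 = 84017.

frame 84017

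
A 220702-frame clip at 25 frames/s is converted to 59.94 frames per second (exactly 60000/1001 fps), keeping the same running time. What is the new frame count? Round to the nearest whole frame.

Frames at target rate = 220702 × (60000/1001) / (25) = 529684800/1001 ≈ 529155.644.
Nearest whole frame: 529156.

529156 frames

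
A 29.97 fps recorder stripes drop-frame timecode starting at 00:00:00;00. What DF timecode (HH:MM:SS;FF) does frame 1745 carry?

00:00:58;05

Each 10-minute DF block holds 10 × 60 × 30 − 9 × 2 = 17982 frames. 1745 ÷ 17982 → 0 full blocks, remainder 1745.
Within the partial block the first minute is 1800 frames and each further minute 1798, so 0 further minute boundaries passed. Total skipped labels = 18 × 0 + 2 × 0 = 0.
Non-drop label index = 1745 + 0 = 1745; at 30 labels/s that is 00:00:58:05, i.e. DF 00:00:58;05.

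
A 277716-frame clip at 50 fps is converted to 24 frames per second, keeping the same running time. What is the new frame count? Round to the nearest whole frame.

133304 frames

Frames at target rate = 277716 × (24) / (50) = 3332592/25 ≈ 133303.680.
Nearest whole frame: 133304.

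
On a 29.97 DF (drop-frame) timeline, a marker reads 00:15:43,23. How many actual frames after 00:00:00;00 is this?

28285

Complete 10-minute blocks: 1, each 17982 frames → 17982.
Remaining 5 whole minutes in the current block: 1800 + 4 × 1798 = 8992 frames.
Within the current minute: 43 × 30 + 23 − 2 = 1311 (labels ;00/;01 skipped at this minute). Total = 17982 + 8992 + 1311 = 28285.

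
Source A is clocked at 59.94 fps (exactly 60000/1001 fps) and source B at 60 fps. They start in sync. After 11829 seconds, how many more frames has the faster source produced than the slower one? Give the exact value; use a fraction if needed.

709740/1001 frames

A emits 60000/1001 × 11829 = 709740000/1001 frames; B emits 60 × 11829 = 709740.
Difference = 709740/1001 frames (≈ 709.0310); B is ahead of A.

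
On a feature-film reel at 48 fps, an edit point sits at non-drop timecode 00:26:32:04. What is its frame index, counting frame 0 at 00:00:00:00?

76420

Total seconds to the label: (0 × 3600 + 26 × 60 + 32) = 1592.
Frame index = 1592 × 48 + 4 = 76420.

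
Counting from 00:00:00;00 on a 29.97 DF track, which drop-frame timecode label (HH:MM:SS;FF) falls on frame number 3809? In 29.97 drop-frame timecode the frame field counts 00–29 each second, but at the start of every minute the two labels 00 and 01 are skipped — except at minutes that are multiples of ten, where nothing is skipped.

00:02:07;03

Ten DF minutes hold 17982 frames, so frame 3809 lies in block 0 (frames 0–17981) with 3809 frames into that block.
The block's first minute is 1800 frames and the rest 1798 each; 3809 frames reaches minute 2, so 0 × 18 + 2 × 2 = 4 labels have been skipped so far.
Adding those back, label number 3809 + 4 = 3813 at 30 labels/s is 127 s + 3 f = 0 h 2 min 7 s frame 3, i.e. 00:02:07;03.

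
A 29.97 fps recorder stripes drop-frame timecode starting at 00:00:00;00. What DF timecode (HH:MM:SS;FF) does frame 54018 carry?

Each 10-minute DF block holds 10 × 60 × 30 − 9 × 2 = 17982 frames. 54018 ÷ 17982 → 3 full blocks, remainder 72.
Within the partial block the first minute is 1800 frames and each further minute 1798, so 0 further minute boundaries passed. Total skipped labels = 18 × 3 + 2 × 0 = 54.
Non-drop label index = 54018 + 54 = 54072; at 30 labels/s that is 00:30:02:12, i.e. DF 00:30:02;12.

00:30:02;12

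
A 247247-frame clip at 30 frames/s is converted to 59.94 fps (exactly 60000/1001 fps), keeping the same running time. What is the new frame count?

494000 frames

Target frames = source frames × (target rate / source rate) = 247247 × (60000/1001)/(30) = 247247 × 2000/1001 = 494000.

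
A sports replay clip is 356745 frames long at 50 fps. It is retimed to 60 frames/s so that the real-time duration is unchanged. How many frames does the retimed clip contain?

Frames at target rate = 356745 × (60) / (50) = 428094.

428094 frames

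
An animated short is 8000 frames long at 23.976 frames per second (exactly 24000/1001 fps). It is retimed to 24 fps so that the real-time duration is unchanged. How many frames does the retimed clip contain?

Target frames = source frames × (target rate / source rate) = 8000 × (24)/(24000/1001) = 8000 × 1001/1000 = 8008.

8008 frames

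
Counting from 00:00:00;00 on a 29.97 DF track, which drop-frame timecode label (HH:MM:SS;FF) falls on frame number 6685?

00:03:43;01

Each 10-minute DF block holds 10 × 60 × 30 − 9 × 2 = 17982 frames. 6685 ÷ 17982 → 0 full blocks, remainder 6685.
Within the partial block the first minute is 1800 frames and each further minute 1798, so 3 further minute boundaries passed. Total skipped labels = 18 × 0 + 2 × 3 = 6.
Non-drop label index = 6685 + 6 = 6691; at 30 labels/s that is 00:03:43:01, i.e. DF 00:03:43;01.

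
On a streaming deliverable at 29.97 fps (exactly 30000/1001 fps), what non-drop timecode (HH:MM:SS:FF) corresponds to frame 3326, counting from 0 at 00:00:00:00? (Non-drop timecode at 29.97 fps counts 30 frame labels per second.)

3326 ÷ 30 = 110 full seconds, remainder 26 frames.
110 s = 0 h 1 min 50 s.
Timecode: 00:01:50:26.

00:01:50:26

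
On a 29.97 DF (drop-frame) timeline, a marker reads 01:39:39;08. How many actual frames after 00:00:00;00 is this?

As if non-drop at 30 labels/s: (1 × 3600 + 39 × 60 + 39) × 30 + 8 = 179378.
Minute boundaries passed: 99; those not divisible by 10: 99 − 9 = 90; dropped labels = 2 × 90 = 180.
Actual frame index = 179378 − 180 = 179198.

179198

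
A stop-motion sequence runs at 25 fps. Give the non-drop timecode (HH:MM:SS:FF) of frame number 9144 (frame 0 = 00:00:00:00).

9144 ÷ 25 = 365 full seconds, remainder 19 frames.
365 s = 0 h 6 min 5 s.
Timecode: 00:06:05:19.

00:06:05:19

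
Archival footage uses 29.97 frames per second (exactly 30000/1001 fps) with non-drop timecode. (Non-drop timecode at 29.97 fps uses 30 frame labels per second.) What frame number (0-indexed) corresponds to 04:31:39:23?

Total seconds to the label: (4 × 3600 + 31 × 60 + 39) = 16299.
Frame index = 16299 × 30 + 23 = 488993.

frame 488993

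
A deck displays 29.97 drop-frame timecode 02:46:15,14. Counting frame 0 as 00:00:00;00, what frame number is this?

Complete 10-minute blocks: 16, each 17982 frames → 287712.
Remaining 6 whole minutes in the current block: 1800 + 5 × 1798 = 10790 frames.
Within the current minute: 15 × 30 + 14 − 2 = 462 (labels ;00/;01 skipped at this minute). Total = 287712 + 10790 + 462 = 298964.

298964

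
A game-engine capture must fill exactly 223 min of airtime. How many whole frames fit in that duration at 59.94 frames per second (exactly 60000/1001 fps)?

223 min = 13380 s.
Frames = 13380 × 60000/1001 = 802800000/1001 ≈ 801998.0020.
Complete frames: 801998.

801998 frames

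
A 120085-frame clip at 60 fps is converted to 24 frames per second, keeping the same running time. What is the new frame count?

48034 frames

Target frames = source frames × (target rate / source rate) = 120085 × (24)/(60) = 120085 × 2/5 = 48034.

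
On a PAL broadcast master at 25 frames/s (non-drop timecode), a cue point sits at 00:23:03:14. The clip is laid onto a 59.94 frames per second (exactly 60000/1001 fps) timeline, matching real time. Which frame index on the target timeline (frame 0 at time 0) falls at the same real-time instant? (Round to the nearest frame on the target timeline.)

Source frame index: (0×3600 + 23×60 + 3) × 25 + 14 = 34589.
Real time: 34589 / (25) = 34589/25 s.
Target frame: (34589/25) × (60000/1001) = 83013600/1001 ≈ 82930.669 → 82931.

frame 82931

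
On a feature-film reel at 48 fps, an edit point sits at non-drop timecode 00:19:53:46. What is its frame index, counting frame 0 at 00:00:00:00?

frame 57310

Total seconds to the label: (0 × 3600 + 19 × 60 + 53) = 1193.
Frame index = 1193 × 48 + 46 = 57310.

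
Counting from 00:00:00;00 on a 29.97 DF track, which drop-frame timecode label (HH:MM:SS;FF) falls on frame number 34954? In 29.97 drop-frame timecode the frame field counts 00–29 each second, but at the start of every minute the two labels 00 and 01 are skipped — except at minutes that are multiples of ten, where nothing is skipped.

Each 10-minute DF block holds 10 × 60 × 30 − 9 × 2 = 17982 frames. 34954 ÷ 17982 → 1 full block, remainder 16972.
Within the partial block the first minute is 1800 frames and each further minute 1798, so 9 further minute boundaries passed. Total skipped labels = 18 × 1 + 2 × 9 = 36.
Non-drop label index = 34954 + 36 = 34990; at 30 labels/s that is 00:19:26:10, i.e. DF 00:19:26;10.

00:19:26;10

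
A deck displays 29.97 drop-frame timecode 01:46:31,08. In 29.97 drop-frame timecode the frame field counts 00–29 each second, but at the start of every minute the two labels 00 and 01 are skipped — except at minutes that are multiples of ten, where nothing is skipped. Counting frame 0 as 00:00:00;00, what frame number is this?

Complete 10-minute blocks: 10, each 17982 frames → 179820.
Remaining 6 whole minutes in the current block: 1800 + 5 × 1798 = 10790 frames.
Within the current minute: 31 × 30 + 8 − 2 = 936 (labels ;00/;01 skipped at this minute). Total = 179820 + 10790 + 936 = 191546.

191546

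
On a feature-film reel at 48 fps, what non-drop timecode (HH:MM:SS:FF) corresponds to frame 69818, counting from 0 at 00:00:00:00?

00:24:14:26

69818 ÷ 48 = 1454 full seconds, remainder 26 frames.
1454 s = 0 h 24 min 14 s.
Timecode: 00:24:14:26.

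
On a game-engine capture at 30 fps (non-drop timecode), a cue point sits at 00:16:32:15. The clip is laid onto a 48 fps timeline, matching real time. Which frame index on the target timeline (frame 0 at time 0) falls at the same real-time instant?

Source frame index: (0×3600 + 16×60 + 32) × 30 + 15 = 29775.
Real time: 29775 / (30) = 1985/2 s.
Target frame: (1985/2) × (48) = 47640.

frame 47640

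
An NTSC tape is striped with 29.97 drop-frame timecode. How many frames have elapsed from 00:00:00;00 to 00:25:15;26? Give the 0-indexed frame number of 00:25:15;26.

45430

As if non-drop at 30 labels/s: (0 × 3600 + 25 × 60 + 15) × 30 + 26 = 45476.
Minute boundaries passed: 25; those not divisible by 10: 25 − 2 = 23; dropped labels = 2 × 23 = 46.
Actual frame index = 45476 − 46 = 45430.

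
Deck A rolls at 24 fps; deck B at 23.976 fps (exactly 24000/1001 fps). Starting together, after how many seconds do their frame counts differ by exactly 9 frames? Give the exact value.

The gap grows by |24000/1001 − 24| = 24/1001 frames per second.
Time for a 9-frame gap: 9 ÷ (24/1001) = 375.375 s.

375.375 seconds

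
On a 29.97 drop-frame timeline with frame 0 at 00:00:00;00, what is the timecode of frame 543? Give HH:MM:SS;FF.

Ten DF minutes hold 17982 frames, so frame 543 lies in block 0 (frames 0–17981) with 543 frames into that block.
The block's first minute is 1800 frames and the rest 1798 each; 543 frames reaches minute 0, so 0 × 18 + 0 × 2 = 0 labels have been skipped so far.
Adding those back, label number 543 + 0 = 543 at 30 labels/s is 18 s + 3 f = 0 h 0 min 18 s frame 3, i.e. 00:00:18;03.

00:00:18;03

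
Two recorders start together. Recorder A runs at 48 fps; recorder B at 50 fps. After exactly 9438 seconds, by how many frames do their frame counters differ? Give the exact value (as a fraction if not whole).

18876 frames

A emits 48 × 9438 = 453024 frames; B emits 50 × 9438 = 471900.
Difference = 18876 frames; B is ahead of A.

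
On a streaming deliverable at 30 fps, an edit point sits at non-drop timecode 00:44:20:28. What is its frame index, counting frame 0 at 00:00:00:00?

Total seconds to the label: (0 × 3600 + 44 × 60 + 20) = 2660.
Frame index = 2660 × 30 + 28 = 79828.

79828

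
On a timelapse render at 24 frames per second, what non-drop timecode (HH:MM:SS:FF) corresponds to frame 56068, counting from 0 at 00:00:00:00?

00:38:56:04

56068 ÷ 24 = 2336 full seconds, remainder 4 frames.
2336 s = 0 h 38 min 56 s.
Timecode: 00:38:56:04.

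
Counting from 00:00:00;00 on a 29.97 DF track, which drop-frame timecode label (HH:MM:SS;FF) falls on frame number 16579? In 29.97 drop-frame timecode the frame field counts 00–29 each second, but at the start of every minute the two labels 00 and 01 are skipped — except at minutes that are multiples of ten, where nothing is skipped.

00:09:13;07

Ten DF minutes hold 17982 frames, so frame 16579 lies in block 0 (frames 0–17981) with 16579 frames into that block.
The block's first minute is 1800 frames and the rest 1798 each; 16579 frames reaches minute 9, so 0 × 18 + 9 × 2 = 18 labels have been skipped so far.
Adding those back, label number 16579 + 18 = 16597 at 30 labels/s is 553 s + 7 f = 0 h 9 min 13 s frame 7, i.e. 00:09:13;07.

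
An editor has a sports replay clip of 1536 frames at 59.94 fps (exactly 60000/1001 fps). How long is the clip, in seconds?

Running time = 1536 / (60000/1001) = 25.6256 s.

25.6256 seconds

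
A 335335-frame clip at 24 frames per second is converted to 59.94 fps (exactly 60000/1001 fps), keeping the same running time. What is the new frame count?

Target frames = source frames × (target rate / source rate) = 335335 × (60000/1001)/(24) = 335335 × 2500/1001 = 837500.

837500 frames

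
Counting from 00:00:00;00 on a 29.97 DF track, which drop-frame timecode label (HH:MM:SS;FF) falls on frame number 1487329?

13:47:07;09

Ten DF minutes hold 17982 frames, so frame 1487329 lies in block 82 (frames 1474524–1492505) with 12805 frames into that block.
The block's first minute is 1800 frames and the rest 1798 each; 12805 frames reaches minute 7, so 82 × 18 + 7 × 2 = 1490 labels have been skipped so far.
Adding those back, label number 1487329 + 1490 = 1488819 at 30 labels/s is 49627 s + 9 f = 13 h 47 min 7 s frame 9, i.e. 13:47:07;09.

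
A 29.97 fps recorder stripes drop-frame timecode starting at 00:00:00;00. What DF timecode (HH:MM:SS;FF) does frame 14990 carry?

Each 10-minute DF block holds 10 × 60 × 30 − 9 × 2 = 17982 frames. 14990 ÷ 17982 → 0 full blocks, remainder 14990.
Within the partial block the first minute is 1800 frames and each further minute 1798, so 8 further minute boundaries passed. Total skipped labels = 18 × 0 + 2 × 8 = 16.
Non-drop label index = 14990 + 16 = 15006; at 30 labels/s that is 00:08:20:06, i.e. DF 00:08:20;06.

00:08:20;06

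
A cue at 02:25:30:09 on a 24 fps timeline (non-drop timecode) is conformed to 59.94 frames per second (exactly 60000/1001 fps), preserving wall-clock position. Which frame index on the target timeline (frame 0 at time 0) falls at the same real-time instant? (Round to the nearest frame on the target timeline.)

frame 523299

Source frame index: (2×3600 + 25×60 + 30) × 24 + 9 = 209529.
Real time: 209529 / (24) = 69843/8 s.
Target frame: (69843/8) × (60000/1001) = 523822500/1001 ≈ 523299.201 → 523299.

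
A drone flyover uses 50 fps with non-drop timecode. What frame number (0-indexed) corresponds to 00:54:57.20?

164870

Total seconds to the label: (0 × 3600 + 54 × 60 + 57) = 3297.
Frame index = 3297 × 50 + 20 = 164870.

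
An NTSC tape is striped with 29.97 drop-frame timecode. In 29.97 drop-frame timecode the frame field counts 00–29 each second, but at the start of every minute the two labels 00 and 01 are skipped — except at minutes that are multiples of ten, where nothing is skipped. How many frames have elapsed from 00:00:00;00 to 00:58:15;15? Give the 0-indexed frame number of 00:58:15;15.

104759

As if non-drop at 30 labels/s: (0 × 3600 + 58 × 60 + 15) × 30 + 15 = 104865.
Minute boundaries passed: 58; those not divisible by 10: 58 − 5 = 53; dropped labels = 2 × 53 = 106.
Actual frame index = 104865 − 106 = 104759.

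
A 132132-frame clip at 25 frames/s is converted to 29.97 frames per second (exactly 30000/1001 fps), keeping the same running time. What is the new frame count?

158400 frames

Target frames = source frames × (target rate / source rate) = 132132 × (30000/1001)/(25) = 132132 × 1200/1001 = 158400.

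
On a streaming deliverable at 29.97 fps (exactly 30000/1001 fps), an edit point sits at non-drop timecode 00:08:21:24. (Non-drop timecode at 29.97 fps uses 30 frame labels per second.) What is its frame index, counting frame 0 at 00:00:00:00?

15054

Total seconds to the label: (0 × 3600 + 8 × 60 + 21) = 501.
Frame index = 501 × 30 + 24 = 15054.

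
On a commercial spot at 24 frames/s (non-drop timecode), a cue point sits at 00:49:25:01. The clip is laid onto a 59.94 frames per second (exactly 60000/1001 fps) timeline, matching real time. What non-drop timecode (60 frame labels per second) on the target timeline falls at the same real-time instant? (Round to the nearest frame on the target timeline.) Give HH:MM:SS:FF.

Source frame index: (0×3600 + 49×60 + 25) × 24 + 1 = 71161.
Real time: 71161 / (24) = 71161/24 s.
Target frame: (71161/24) × (60000/1001) = 177902500/1001 ≈ 177724.775 → 177725.
At 60 labels/s: frame 177725 → 00:49:22:05.

00:49:22:05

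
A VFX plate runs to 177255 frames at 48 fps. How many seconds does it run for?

3692.8125 seconds

Running time = 177255 / (48) = 3692.8125 s.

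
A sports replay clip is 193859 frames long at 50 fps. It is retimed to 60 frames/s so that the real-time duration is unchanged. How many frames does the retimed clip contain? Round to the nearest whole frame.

Frames at target rate = 193859 × (60) / (50) = 1163154/5 ≈ 232630.800.
Nearest whole frame: 232631.

232631 frames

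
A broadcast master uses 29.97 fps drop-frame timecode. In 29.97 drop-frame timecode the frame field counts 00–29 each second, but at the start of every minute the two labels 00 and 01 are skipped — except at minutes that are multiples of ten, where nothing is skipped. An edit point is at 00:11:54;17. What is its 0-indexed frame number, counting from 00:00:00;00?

21417

Complete 10-minute blocks: 1, each 17982 frames → 17982.
Remaining 1 whole minute in the current block: 1800 + 0 × 1798 = 1800 frames.
Within the current minute: 54 × 30 + 17 − 2 = 1635 (labels ;00/;01 skipped at this minute). Total = 17982 + 1800 + 1635 = 21417.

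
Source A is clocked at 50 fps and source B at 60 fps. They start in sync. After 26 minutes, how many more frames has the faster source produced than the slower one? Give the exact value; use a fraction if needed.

15600 frames

26 min = 1560 s.
A emits 50 × 1560 = 78000 frames; B emits 60 × 1560 = 93600.
Difference = 15600 frames; B is ahead of A.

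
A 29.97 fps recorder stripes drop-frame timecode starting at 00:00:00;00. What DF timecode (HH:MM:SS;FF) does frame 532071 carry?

Each 10-minute DF block holds 10 × 60 × 30 − 9 × 2 = 17982 frames. 532071 ÷ 17982 → 29 full blocks, remainder 10593.
Within the partial block the first minute is 1800 frames and each further minute 1798, so 5 further minute boundaries passed. Total skipped labels = 18 × 29 + 2 × 5 = 532.
Non-drop label index = 532071 + 532 = 532603; at 30 labels/s that is 04:55:53:13, i.e. DF 04:55:53;13.

04:55:53;13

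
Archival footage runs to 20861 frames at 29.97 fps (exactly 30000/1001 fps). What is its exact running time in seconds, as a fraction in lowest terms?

Running time = 20861 ÷ (30000/1001) = 20861 × 1001/30000 = 20881861/30000 s.

20881861/30000 seconds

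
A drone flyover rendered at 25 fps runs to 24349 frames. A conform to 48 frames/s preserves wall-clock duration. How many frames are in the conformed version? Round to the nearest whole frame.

46750 frames

Frames at target rate = 24349 × (48) / (25) = 1168752/25 ≈ 46750.080.
Nearest whole frame: 46750.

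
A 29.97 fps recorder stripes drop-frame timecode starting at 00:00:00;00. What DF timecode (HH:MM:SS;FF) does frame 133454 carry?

01:14:12;28

Each 10-minute DF block holds 10 × 60 × 30 − 9 × 2 = 17982 frames. 133454 ÷ 17982 → 7 full blocks, remainder 7580.
Within the partial block the first minute is 1800 frames and each further minute 1798, so 4 further minute boundaries passed. Total skipped labels = 18 × 7 + 2 × 4 = 134.
Non-drop label index = 133454 + 134 = 133588; at 30 labels/s that is 01:14:12:28, i.e. DF 01:14:12;28.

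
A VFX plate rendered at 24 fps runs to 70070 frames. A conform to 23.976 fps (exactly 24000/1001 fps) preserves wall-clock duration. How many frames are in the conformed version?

Target frames = source frames × (target rate / source rate) = 70070 × (24000/1001)/(24) = 70070 × 1000/1001 = 70000.

70000 frames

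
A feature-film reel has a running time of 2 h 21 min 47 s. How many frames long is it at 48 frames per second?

408336 frames

2 h 21 min 47 s = 8507 s.
Frames = 8507 × 48 = 408336.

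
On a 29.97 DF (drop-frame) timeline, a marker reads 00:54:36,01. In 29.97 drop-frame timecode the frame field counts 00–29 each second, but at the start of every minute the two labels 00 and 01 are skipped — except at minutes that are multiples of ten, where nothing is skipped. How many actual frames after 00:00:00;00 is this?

Complete 10-minute blocks: 5, each 17982 frames → 89910.
Remaining 4 whole minutes in the current block: 1800 + 3 × 1798 = 7194 frames.
Within the current minute: 36 × 30 + 1 − 2 = 1079 (labels ;00/;01 skipped at this minute). Total = 89910 + 7194 + 1079 = 98183.

98183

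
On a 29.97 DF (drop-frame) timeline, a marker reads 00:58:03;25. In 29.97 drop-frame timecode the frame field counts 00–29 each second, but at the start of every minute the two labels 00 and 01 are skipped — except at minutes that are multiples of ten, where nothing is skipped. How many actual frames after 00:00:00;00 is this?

104409

As if non-drop at 30 labels/s: (0 × 3600 + 58 × 60 + 3) × 30 + 25 = 104515.
Minute boundaries passed: 58; those not divisible by 10: 58 − 5 = 53; dropped labels = 2 × 53 = 106.
Actual frame index = 104515 − 106 = 104409.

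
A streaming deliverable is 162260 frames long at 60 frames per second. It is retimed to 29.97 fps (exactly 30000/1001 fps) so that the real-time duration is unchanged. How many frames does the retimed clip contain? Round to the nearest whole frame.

Frames at target rate = 162260 × (30000/1001) / (60) = 11590000/143 ≈ 81048.951.
Nearest whole frame: 81049.

81049 frames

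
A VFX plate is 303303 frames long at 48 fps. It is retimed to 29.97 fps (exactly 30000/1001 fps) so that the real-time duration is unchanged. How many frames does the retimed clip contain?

189375 frames

Target frames = source frames × (target rate / source rate) = 303303 × (30000/1001)/(48) = 303303 × 625/1001 = 189375.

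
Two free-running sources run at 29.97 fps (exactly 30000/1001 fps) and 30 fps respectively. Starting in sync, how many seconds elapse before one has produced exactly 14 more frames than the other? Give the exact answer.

The gap grows by |30 − 30000/1001| = 30/1001 frames per second.
Time for a 14-frame gap: 14 ÷ (30/1001) = 7007/15 s.

7007/15 seconds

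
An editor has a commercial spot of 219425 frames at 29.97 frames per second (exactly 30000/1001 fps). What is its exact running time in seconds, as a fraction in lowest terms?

8785777/1200 seconds

Running time = 219425 ÷ (30000/1001) = 219425 × 1001/30000 = 8785777/1200 s.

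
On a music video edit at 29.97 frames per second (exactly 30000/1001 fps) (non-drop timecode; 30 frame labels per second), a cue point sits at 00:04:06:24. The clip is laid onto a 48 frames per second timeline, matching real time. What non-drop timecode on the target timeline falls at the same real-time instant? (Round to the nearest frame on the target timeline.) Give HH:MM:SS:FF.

Source frame index: (0×3600 + 4×60 + 6) × 30 + 24 = 7404.
Real time: 7404 / (30000/1001) = 617617/2500 s.
Target frame: (617617/2500) × (48) = 7411404/625 ≈ 11858.246 → 11858.
At 48 labels/s: frame 11858 → 00:04:07:02.

00:04:07:02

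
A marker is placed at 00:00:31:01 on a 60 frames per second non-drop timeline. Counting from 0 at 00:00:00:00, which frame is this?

Total seconds to the label: (0 × 3600 + 0 × 60 + 31) = 31.
Frame index = 31 × 60 + 1 = 1861.

1861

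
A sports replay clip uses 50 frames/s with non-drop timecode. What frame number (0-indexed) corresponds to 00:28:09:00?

Total seconds to the label: (0 × 3600 + 28 × 60 + 9) = 1689.
Frame index = 1689 × 50 + 0 = 84450.

84450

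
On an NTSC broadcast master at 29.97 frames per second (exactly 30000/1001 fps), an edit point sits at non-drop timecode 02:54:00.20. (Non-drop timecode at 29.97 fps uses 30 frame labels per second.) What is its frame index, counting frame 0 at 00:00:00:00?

frame 313220

Total seconds to the label: (2 × 3600 + 54 × 60 + 0) = 10440.
Frame index = 10440 × 30 + 20 = 313220.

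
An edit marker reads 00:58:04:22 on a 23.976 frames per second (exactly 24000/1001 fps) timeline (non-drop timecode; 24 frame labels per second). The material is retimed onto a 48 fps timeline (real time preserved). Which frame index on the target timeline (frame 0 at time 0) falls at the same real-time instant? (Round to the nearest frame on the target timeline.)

Source frame index: (0×3600 + 58×60 + 4) × 24 + 22 = 83638.
Real time: 83638 / (24000/1001) = 41860819/12000 s.
Target frame: (41860819/12000) × (48) = 41860819/250 ≈ 167443.276 → 167443.

frame 167443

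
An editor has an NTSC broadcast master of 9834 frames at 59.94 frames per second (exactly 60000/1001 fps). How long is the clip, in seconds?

164.0639 seconds

Running time = 9834 / (60000/1001) = 164.0639 s.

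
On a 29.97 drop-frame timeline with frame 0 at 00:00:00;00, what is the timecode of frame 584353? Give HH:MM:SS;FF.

05:24:57;27

Ten DF minutes hold 17982 frames, so frame 584353 lies in block 32 (frames 575424–593405) with 8929 frames into that block.
The block's first minute is 1800 frames and the rest 1798 each; 8929 frames reaches minute 4, so 32 × 18 + 4 × 2 = 584 labels have been skipped so far.
Adding those back, label number 584353 + 584 = 584937 at 30 labels/s is 19497 s + 27 f = 5 h 24 min 57 s frame 27, i.e. 05:24:57;27.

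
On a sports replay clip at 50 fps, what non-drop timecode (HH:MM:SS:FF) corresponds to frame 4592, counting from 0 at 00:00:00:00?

00:01:31:42

4592 ÷ 50 = 91 full seconds, remainder 42 frames.
91 s = 0 h 1 min 31 s.
Timecode: 00:01:31:42.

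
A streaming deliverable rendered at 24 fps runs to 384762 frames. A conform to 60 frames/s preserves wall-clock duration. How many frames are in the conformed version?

961905 frames

Target frames = source frames × (target rate / source rate) = 384762 × (60)/(24) = 384762 × 5/2 = 961905.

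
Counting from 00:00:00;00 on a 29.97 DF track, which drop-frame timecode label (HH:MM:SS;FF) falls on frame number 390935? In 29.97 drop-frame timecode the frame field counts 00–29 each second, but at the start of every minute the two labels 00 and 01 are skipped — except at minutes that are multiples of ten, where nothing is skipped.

03:37:24;07

Each 10-minute DF block holds 10 × 60 × 30 − 9 × 2 = 17982 frames. 390935 ÷ 17982 → 21 full blocks, remainder 13313.
Within the partial block the first minute is 1800 frames and each further minute 1798, so 7 further minute boundaries passed. Total skipped labels = 18 × 21 + 2 × 7 = 392.
Non-drop label index = 390935 + 392 = 391327; at 30 labels/s that is 03:37:24:07, i.e. DF 03:37:24;07.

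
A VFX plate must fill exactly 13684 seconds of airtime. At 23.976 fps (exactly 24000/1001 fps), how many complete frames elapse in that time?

Frames = 13684 × 24000/1001 = 29856000/91 ≈ 328087.9121.
Complete frames: 328087.

328087 frames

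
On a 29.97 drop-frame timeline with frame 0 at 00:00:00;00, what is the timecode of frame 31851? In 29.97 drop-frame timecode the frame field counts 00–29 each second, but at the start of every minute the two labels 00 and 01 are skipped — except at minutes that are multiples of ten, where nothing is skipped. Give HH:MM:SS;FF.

Ten DF minutes hold 17982 frames, so frame 31851 lies in block 1 (frames 17982–35963) with 13869 frames into that block.
The block's first minute is 1800 frames and the rest 1798 each; 13869 frames reaches minute 7, so 1 × 18 + 7 × 2 = 32 labels have been skipped so far.
Adding those back, label number 31851 + 32 = 31883 at 30 labels/s is 1062 s + 23 f = 0 h 17 min 42 s frame 23, i.e. 00:17:42;23.

00:17:42;23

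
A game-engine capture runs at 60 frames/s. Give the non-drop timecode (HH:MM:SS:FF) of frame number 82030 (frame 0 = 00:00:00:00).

82030 ÷ 60 = 1367 full seconds, remainder 10 frames.
1367 s = 0 h 22 min 47 s.
Timecode: 00:22:47:10.

00:22:47:10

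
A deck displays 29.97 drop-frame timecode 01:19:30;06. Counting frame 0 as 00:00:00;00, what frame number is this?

142962

As if non-drop at 30 labels/s: (1 × 3600 + 19 × 60 + 30) × 30 + 6 = 143106.
Minute boundaries passed: 79; those not divisible by 10: 79 − 7 = 72; dropped labels = 2 × 72 = 144.
Actual frame index = 143106 − 144 = 142962.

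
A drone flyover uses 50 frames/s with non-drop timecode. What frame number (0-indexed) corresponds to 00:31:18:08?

Total seconds to the label: (0 × 3600 + 31 × 60 + 18) = 1878.
Frame index = 1878 × 50 + 8 = 93908.

frame 93908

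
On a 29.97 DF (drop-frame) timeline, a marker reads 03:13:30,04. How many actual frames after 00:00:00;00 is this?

347956

Complete 10-minute blocks: 19, each 17982 frames → 341658.
Remaining 3 whole minutes in the current block: 1800 + 2 × 1798 = 5396 frames.
Within the current minute: 30 × 30 + 4 − 2 = 902 (labels ;00/;01 skipped at this minute). Total = 341658 + 5396 + 902 = 347956.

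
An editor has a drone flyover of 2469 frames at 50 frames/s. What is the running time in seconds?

49.38 seconds

Running time = 2469 / (50) = 49.38 s.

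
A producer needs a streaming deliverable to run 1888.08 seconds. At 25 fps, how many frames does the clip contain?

47202 frames

Frames = 1888.08 × 25 = 47202.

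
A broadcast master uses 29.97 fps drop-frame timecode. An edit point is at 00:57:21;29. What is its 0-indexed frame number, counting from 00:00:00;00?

As if non-drop at 30 labels/s: (0 × 3600 + 57 × 60 + 21) × 30 + 29 = 103259.
Minute boundaries passed: 57; those not divisible by 10: 57 − 5 = 52; dropped labels = 2 × 52 = 104.
Actual frame index = 103259 − 104 = 103155.

103155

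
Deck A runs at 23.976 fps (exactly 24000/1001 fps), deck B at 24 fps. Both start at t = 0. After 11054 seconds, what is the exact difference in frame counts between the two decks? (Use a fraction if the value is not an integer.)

A emits 24000/1001 × 11054 = 265296000/1001 frames; B emits 24 × 11054 = 265296.
Difference = 265296/1001 frames (≈ 265.0310); B is ahead of A.

265296/1001 frames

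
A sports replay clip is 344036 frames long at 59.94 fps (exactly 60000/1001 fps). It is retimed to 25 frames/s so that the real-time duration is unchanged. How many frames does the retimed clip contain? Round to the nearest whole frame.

143492 frames

Frames at target rate = 344036 × (25) / (60000/1001) = 86095009/600 ≈ 143491.682.
Nearest whole frame: 143492.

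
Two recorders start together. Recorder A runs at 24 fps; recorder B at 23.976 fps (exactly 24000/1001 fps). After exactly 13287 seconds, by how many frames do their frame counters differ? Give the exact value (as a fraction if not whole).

A emits 24 × 13287 = 318888 frames; B emits 24000/1001 × 13287 = 318888000/1001.
Difference = 318888/1001 frames (≈ 318.5694); B is behind A.

318888/1001 frames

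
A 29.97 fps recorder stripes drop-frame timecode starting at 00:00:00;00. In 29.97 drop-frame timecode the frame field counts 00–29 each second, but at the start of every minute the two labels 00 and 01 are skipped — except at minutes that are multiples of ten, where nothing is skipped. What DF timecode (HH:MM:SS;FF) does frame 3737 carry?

00:02:04;21

Ten DF minutes hold 17982 frames, so frame 3737 lies in block 0 (frames 0–17981) with 3737 frames into that block.
The block's first minute is 1800 frames and the rest 1798 each; 3737 frames reaches minute 2, so 0 × 18 + 2 × 2 = 4 labels have been skipped so far.
Adding those back, label number 3737 + 4 = 3741 at 30 labels/s is 124 s + 21 f = 0 h 2 min 4 s frame 21, i.e. 00:02:04;21.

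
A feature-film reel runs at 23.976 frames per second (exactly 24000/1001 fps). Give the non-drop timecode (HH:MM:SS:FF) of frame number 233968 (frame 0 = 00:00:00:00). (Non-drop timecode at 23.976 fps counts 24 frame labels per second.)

233968 ÷ 24 = 9748 full seconds, remainder 16 frames.
9748 s = 2 h 42 min 28 s.
Timecode: 02:42:28:16.

02:42:28:16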